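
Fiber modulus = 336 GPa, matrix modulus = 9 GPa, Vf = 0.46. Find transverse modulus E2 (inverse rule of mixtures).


1/E2 = Vf/Ef + (1-Vf)/Em = 0.46/336 + 0.54/9
E2 = 16.29 GPa

16.29 GPa


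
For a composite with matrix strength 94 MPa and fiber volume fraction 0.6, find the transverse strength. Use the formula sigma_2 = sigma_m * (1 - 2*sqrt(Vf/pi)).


factor = 1 - 2*sqrt(0.6/pi) = 0.126
sigma_2 = 94 * 0.126 = 11.84 MPa

11.84 MPa


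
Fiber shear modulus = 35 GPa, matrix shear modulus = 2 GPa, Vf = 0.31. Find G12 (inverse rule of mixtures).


1/G12 = Vf/Gf + (1-Vf)/Gm = 0.31/35 + 0.69/2
G12 = 2.83 GPa

2.83 GPa


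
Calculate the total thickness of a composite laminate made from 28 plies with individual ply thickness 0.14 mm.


h = n * t_ply = 28 * 0.14 = 3.92 mm

3.92 mm


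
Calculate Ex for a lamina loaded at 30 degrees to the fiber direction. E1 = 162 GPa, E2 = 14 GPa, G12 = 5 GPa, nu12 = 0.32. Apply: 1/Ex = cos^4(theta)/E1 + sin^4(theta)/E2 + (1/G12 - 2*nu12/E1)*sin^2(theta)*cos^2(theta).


cos^4(30) = 0.5625, sin^4(30) = 0.0625, sin^2(30)*cos^2(30) = 0.1875
1/G12 - 2*nu12/E1 = 1/5 - 2*0.32/162 = 0.196049 GPa^-1
1/Ex = 0.5625/162 + 0.0625/14 + 0.196049*0.1875 = 0.0446958 GPa^-1
Ex = 22.37 GPa

22.37 GPa


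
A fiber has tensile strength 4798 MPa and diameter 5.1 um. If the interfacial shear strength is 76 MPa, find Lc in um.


Lc = sigma_f * d / (2 * tau_i) = 4798 * 5.1 / (2 * 76) = 161.0 um

161.0 um


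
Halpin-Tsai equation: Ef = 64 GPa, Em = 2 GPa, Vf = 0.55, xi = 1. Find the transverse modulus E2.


eta = (Ef/Em - 1)/(Ef/Em + xi) = (32.0 - 1)/(32.0 + 1) = 0.9394
E2 = Em*(1+xi*eta*Vf)/(1-eta*Vf) = 6.28 GPa

6.28 GPa


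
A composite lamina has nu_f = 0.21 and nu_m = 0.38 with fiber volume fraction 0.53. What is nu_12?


nu_12 = nu_f*Vf + nu_m*(1-Vf) = 0.21*0.53 + 0.38*0.47 = 0.2899

0.2899


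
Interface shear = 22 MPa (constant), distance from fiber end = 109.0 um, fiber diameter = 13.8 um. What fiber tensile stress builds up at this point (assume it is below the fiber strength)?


Force balance: sigma_f * (pi*d^2/4) = tau * (pi*d) * x  ->  sigma_f = 4 * tau * x / d
sigma_f = 4 * 22 * 109.0 / 13.8 = 695.1 MPa

695.1 MPa


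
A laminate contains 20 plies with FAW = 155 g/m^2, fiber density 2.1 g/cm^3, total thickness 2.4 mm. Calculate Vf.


Vf = n * FAW / (rho_f * h * 1000) = 20 * 155 / (2.1 * 2.4 * 1000) = 0.6151

0.6151


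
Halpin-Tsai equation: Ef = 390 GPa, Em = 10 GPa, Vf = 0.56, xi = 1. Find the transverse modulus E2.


eta = (Ef/Em - 1)/(Ef/Em + xi) = (39.0 - 1)/(39.0 + 1) = 0.95
E2 = Em*(1+xi*eta*Vf)/(1-eta*Vf) = 32.74 GPa

32.74 GPa


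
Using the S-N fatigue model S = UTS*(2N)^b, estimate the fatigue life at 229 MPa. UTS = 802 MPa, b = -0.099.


N = 0.5 * (S/UTS)^(1/b) = 0.5 * (229/802)^(1/-0.099) = 157522.4978 cycles

157522.4978 cycles


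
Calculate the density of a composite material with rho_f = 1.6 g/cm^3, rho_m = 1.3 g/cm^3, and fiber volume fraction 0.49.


rho_c = rho_f*Vf + rho_m*(1-Vf) = 1.6*0.49 + 1.3*0.51 = 1.447 g/cm^3

1.447 g/cm^3


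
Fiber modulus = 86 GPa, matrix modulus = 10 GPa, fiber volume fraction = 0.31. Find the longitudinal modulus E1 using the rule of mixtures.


E1 = Ef*Vf + Em*(1-Vf) = 86*0.31 + 10*0.69 = 33.56 GPa

33.56 GPa


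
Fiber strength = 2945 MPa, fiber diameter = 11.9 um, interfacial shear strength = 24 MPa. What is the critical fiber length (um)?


Lc = sigma_f * d / (2 * tau_i) = 2945 * 11.9 / (2 * 24) = 730.1 um

730.1 um


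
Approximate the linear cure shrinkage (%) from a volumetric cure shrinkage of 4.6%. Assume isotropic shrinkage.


Linear shrinkage ≈ vol_shrink/3 = 4.6/3 = 1.533%

1.533%


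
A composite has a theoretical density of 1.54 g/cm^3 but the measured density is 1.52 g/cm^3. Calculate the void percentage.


Void% = (rho_theo - rho_actual)/rho_theo * 100 = (1.54 - 1.52)/1.54 * 100 = 1.3%

1.3%


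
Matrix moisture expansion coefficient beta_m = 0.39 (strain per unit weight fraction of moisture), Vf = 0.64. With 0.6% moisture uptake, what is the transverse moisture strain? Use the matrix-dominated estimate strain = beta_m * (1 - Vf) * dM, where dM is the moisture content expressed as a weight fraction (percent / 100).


dM = 0.6/100 = 0.006
strain = beta_m * (1-Vf) * dM = 0.39 * 0.36 * 0.006 = 0.0008424

0.0008424


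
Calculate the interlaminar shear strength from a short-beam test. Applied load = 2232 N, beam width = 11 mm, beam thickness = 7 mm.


ILSS = 3F/(4bh) = 3*2232/(4*11*7) = 21.74 MPa

21.74 MPa


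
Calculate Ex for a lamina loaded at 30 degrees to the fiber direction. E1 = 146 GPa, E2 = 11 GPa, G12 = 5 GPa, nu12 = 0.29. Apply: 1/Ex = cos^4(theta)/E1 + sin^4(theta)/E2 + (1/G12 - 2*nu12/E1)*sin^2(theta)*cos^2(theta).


cos^4(30) = 0.5625, sin^4(30) = 0.0625, sin^2(30)*cos^2(30) = 0.1875
1/G12 - 2*nu12/E1 = 1/5 - 2*0.29/146 = 0.196027 GPa^-1
1/Ex = 0.5625/146 + 0.0625/11 + 0.196027*0.1875 = 0.0462897 GPa^-1
Ex = 21.6 GPa

21.6 GPa


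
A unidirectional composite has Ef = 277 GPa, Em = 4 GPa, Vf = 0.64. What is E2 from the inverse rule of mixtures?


1/E2 = Vf/Ef + (1-Vf)/Em = 0.64/277 + 0.36/4
E2 = 10.83 GPa

10.83 GPa


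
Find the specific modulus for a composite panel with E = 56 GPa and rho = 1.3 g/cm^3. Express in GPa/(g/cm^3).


Specific stiffness = E/rho = 56/1.3 = 43.1 GPa/(g/cm^3)

43.1 GPa/(g/cm^3)


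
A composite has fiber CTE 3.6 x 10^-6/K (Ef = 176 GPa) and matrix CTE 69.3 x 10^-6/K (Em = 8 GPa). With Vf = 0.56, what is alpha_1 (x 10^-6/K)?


E1 = Ef*Vf + Em*(1-Vf) = 102.08
alpha_1 = (alpha_f*Ef*Vf + alpha_m*Em*(1-Vf))/E1 = 5.87 x 10^-6/K

5.87 x 10^-6/K


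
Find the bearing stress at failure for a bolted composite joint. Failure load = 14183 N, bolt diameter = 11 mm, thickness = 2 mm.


sigma_br = F/(d*h) = 14183/(11*2) = 644.7 MPa

644.7 MPa


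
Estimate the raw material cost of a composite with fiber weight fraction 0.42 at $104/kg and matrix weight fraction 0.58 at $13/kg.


Cost = cost_f*Wf + cost_m*Wm = 104*0.42 + 13*0.58 = $51.22/kg

$51.22/kg


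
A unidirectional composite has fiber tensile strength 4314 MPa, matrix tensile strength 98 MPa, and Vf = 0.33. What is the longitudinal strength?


sigma_1 = sigma_f*Vf + sigma_m*(1-Vf) = 4314*0.33 + 98*0.67 = 1489.3 MPa

1489.3 MPa


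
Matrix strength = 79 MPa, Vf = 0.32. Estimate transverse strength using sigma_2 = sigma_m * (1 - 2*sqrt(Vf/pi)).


factor = 1 - 2*sqrt(0.32/pi) = 0.3617
sigma_2 = 79 * 0.3617 = 28.57 MPa

28.57 MPa


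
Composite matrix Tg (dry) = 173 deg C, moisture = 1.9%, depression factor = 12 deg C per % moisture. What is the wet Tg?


Tg_wet = Tg_dry - k*moisture = 173 - 12*1.9 = 150.2 deg C

150.2 deg C


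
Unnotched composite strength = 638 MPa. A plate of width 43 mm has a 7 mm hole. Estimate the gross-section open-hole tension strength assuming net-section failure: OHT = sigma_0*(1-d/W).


OHT = sigma_0*(1-d/W) = 638*(1-7/43) = 534.1 MPa

534.1 MPa


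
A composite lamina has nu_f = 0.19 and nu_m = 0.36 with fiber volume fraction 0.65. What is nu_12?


nu_12 = nu_f*Vf + nu_m*(1-Vf) = 0.19*0.65 + 0.36*0.35 = 0.2495

0.2495


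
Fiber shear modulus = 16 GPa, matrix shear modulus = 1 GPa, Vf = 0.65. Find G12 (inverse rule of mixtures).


1/G12 = Vf/Gf + (1-Vf)/Gm = 0.65/16 + 0.35/1
G12 = 2.56 GPa

2.56 GPa


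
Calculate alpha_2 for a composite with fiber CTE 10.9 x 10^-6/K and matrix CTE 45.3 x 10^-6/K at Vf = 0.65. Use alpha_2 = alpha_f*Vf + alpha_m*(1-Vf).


alpha_2 = alpha_f*Vf + alpha_m*(1-Vf) = 10.9*0.65 + 45.3*0.35 = 22.9 x 10^-6/K

22.9 x 10^-6/K


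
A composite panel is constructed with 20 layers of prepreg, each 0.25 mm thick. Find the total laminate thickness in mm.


h = n * t_ply = 20 * 0.25 = 5.0 mm

5.0 mm


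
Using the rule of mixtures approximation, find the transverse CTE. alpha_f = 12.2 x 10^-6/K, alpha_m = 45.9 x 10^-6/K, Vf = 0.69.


alpha_2 = alpha_f*Vf + alpha_m*(1-Vf) = 12.2*0.69 + 45.9*0.31 = 22.6 x 10^-6/K

22.6 x 10^-6/K


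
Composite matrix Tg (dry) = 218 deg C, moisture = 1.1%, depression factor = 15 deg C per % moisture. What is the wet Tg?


Tg_wet = Tg_dry - k*moisture = 218 - 15*1.1 = 201.5 deg C

201.5 deg C


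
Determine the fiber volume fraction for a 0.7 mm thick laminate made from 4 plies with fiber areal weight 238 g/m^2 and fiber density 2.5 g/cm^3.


Vf = n * FAW / (rho_f * h * 1000) = 4 * 238 / (2.5 * 0.7 * 1000) = 0.544

0.544


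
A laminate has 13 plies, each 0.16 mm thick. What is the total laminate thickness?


h = n * t_ply = 13 * 0.16 = 2.08 mm

2.08 mm


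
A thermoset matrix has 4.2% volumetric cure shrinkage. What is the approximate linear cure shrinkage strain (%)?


Linear shrinkage ≈ vol_shrink/3 = 4.2/3 = 1.4%

1.4%


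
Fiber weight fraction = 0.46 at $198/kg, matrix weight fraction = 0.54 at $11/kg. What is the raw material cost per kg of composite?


Cost = cost_f*Wf + cost_m*Wm = 198*0.46 + 11*0.54 = $97.02/kg

$97.02/kg


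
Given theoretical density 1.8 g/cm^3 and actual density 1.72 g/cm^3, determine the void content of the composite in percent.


Void% = (rho_theo - rho_actual)/rho_theo * 100 = (1.8 - 1.72)/1.8 * 100 = 4.44%

4.44%


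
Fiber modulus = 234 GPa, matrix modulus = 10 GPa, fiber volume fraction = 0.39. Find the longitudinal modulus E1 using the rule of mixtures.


E1 = Ef*Vf + Em*(1-Vf) = 234*0.39 + 10*0.61 = 97.36 GPa

97.36 GPa


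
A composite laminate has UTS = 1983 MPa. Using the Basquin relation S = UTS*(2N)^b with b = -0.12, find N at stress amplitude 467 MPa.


N = 0.5 * (S/UTS)^(1/b) = 0.5 * (467/1983)^(1/-0.12) = 85575.9938 cycles

85575.9938 cycles


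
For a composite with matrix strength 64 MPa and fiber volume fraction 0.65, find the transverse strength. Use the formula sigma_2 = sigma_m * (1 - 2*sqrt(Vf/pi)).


factor = 1 - 2*sqrt(0.65/pi) = 0.0903
sigma_2 = 64 * 0.0903 = 5.78 MPa

5.78 MPa


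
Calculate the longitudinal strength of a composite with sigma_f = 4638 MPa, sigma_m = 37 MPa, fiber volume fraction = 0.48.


sigma_1 = sigma_f*Vf + sigma_m*(1-Vf) = 4638*0.48 + 37*0.52 = 2245.5 MPa

2245.5 MPa


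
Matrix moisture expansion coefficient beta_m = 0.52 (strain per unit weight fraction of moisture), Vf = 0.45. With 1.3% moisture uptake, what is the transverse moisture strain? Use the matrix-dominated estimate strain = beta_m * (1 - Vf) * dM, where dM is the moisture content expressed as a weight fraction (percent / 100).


dM = 1.3/100 = 0.013
strain = beta_m * (1-Vf) * dM = 0.52 * 0.55 * 0.013 = 0.003718

0.003718


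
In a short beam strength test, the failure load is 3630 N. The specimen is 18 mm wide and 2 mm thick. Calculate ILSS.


ILSS = 3F/(4bh) = 3*3630/(4*18*2) = 75.63 MPa

75.63 MPa


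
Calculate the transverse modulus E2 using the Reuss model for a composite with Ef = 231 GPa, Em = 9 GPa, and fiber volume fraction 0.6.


1/E2 = Vf/Ef + (1-Vf)/Em = 0.6/231 + 0.4/9
E2 = 21.26 GPa

21.26 GPa


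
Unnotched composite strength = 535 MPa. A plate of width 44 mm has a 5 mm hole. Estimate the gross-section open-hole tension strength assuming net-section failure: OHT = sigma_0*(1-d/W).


OHT = sigma_0*(1-d/W) = 535*(1-5/44) = 474.2 MPa

474.2 MPa


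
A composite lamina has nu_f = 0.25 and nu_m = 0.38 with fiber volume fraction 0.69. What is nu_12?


nu_12 = nu_f*Vf + nu_m*(1-Vf) = 0.25*0.69 + 0.38*0.31 = 0.2903

0.2903


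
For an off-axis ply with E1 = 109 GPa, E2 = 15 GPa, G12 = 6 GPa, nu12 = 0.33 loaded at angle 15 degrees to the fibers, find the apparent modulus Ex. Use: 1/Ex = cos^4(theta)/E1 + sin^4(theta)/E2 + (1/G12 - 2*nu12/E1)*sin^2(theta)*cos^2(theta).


cos^4(15) = 0.870513, sin^4(15) = 0.004487, sin^2(15)*cos^2(15) = 0.0625
1/G12 - 2*nu12/E1 = 1/6 - 2*0.33/109 = 0.160612 GPa^-1
1/Ex = 0.870513/109 + 0.004487/15 + 0.160612*0.0625 = 0.0183237 GPa^-1
Ex = 54.57 GPa

54.57 GPa


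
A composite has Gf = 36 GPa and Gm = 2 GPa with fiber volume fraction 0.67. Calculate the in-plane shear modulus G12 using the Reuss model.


1/G12 = Vf/Gf + (1-Vf)/Gm = 0.67/36 + 0.33/2
G12 = 5.45 GPa

5.45 GPa


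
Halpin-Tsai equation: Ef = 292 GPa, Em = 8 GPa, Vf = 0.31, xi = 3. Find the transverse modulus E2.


eta = (Ef/Em - 1)/(Ef/Em + xi) = (36.5 - 1)/(36.5 + 3) = 0.8987
E2 = Em*(1+xi*eta*Vf)/(1-eta*Vf) = 20.36 GPa

20.36 GPa


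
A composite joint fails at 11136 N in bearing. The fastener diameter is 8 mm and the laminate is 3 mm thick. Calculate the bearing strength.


sigma_br = F/(d*h) = 11136/(8*3) = 464.0 MPa

464.0 MPa


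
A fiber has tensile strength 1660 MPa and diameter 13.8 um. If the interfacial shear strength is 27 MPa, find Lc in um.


Lc = sigma_f * d / (2 * tau_i) = 1660 * 13.8 / (2 * 27) = 424.2 um

424.2 um


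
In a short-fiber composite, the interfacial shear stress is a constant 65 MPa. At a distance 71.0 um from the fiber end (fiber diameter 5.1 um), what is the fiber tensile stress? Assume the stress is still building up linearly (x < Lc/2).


Force balance: sigma_f * (pi*d^2/4) = tau * (pi*d) * x  ->  sigma_f = 4 * tau * x / d
sigma_f = 4 * 65 * 71.0 / 5.1 = 3619.6 MPa

3619.6 MPa


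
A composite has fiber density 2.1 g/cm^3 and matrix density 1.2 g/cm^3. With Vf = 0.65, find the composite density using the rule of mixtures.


rho_c = rho_f*Vf + rho_m*(1-Vf) = 2.1*0.65 + 1.2*0.35 = 1.785 g/cm^3

1.785 g/cm^3


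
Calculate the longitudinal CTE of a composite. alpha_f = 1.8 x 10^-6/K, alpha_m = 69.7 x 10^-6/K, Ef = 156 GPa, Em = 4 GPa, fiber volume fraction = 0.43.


E1 = Ef*Vf + Em*(1-Vf) = 69.36
alpha_1 = (alpha_f*Ef*Vf + alpha_m*Em*(1-Vf))/E1 = 4.03 x 10^-6/K

4.03 x 10^-6/K


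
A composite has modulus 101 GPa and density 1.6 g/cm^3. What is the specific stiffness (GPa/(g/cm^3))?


Specific stiffness = E/rho = 101/1.6 = 63.1 GPa/(g/cm^3)

63.1 GPa/(g/cm^3)


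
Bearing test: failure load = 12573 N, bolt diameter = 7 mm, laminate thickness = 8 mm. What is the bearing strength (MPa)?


sigma_br = F/(d*h) = 12573/(7*8) = 224.5 MPa

224.5 MPa


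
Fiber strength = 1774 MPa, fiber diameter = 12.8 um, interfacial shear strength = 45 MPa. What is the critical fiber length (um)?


Lc = sigma_f * d / (2 * tau_i) = 1774 * 12.8 / (2 * 45) = 252.3 um

252.3 um


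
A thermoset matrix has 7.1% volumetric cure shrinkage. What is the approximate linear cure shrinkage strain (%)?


Linear shrinkage ≈ vol_shrink/3 = 7.1/3 = 2.367%

2.367%


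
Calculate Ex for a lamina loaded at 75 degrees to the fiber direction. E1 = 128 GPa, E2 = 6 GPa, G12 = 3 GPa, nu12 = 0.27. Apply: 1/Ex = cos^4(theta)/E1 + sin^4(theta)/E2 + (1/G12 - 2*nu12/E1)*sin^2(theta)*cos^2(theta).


cos^4(75) = 0.004487, sin^4(75) = 0.870513, sin^2(75)*cos^2(75) = 0.0625
1/G12 - 2*nu12/E1 = 1/3 - 2*0.27/128 = 0.329115 GPa^-1
1/Ex = 0.004487/128 + 0.870513/6 + 0.329115*0.0625 = 0.1656902 GPa^-1
Ex = 6.04 GPa

6.04 GPa


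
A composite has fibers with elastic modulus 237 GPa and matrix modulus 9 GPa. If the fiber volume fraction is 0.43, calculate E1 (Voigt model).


E1 = Ef*Vf + Em*(1-Vf) = 237*0.43 + 9*0.57 = 107.04 GPa

107.04 GPa


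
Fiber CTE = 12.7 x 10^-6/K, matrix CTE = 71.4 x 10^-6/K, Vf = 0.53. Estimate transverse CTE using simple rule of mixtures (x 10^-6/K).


alpha_2 = alpha_f*Vf + alpha_m*(1-Vf) = 12.7*0.53 + 71.4*0.47 = 40.3 x 10^-6/K

40.3 x 10^-6/K


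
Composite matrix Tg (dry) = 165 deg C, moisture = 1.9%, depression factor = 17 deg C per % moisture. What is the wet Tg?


Tg_wet = Tg_dry - k*moisture = 165 - 17*1.9 = 132.7 deg C

132.7 deg C


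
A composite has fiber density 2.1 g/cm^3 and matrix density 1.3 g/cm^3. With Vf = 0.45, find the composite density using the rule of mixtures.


rho_c = rho_f*Vf + rho_m*(1-Vf) = 2.1*0.45 + 1.3*0.55 = 1.66 g/cm^3

1.66 g/cm^3


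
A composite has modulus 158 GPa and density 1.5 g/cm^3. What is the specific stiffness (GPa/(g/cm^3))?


Specific stiffness = E/rho = 158/1.5 = 105.3 GPa/(g/cm^3)

105.3 GPa/(g/cm^3)


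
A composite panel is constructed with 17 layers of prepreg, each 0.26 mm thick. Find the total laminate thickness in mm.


h = n * t_ply = 17 * 0.26 = 4.42 mm

4.42 mm


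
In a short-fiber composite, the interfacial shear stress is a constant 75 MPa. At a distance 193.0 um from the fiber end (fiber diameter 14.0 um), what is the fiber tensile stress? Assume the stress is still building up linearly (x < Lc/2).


Force balance: sigma_f * (pi*d^2/4) = tau * (pi*d) * x  ->  sigma_f = 4 * tau * x / d
sigma_f = 4 * 75 * 193.0 / 14.0 = 4135.7 MPa

4135.7 MPa


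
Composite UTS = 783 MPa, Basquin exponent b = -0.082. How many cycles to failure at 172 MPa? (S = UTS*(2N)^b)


N = 0.5 * (S/UTS)^(1/b) = 0.5 * (172/783)^(1/-0.082) = 5.3236e+07 cycles

5.3236e+07 cycles


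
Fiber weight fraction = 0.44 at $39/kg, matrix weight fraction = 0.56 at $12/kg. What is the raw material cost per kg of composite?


Cost = cost_f*Wf + cost_m*Wm = 39*0.44 + 12*0.56 = $23.88/kg

$23.88/kg


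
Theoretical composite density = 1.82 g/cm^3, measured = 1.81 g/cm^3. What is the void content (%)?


Void% = (rho_theo - rho_actual)/rho_theo * 100 = (1.82 - 1.81)/1.82 * 100 = 0.55%

0.55%


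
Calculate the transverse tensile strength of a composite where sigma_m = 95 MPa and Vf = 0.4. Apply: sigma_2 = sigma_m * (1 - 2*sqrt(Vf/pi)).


factor = 1 - 2*sqrt(0.4/pi) = 0.2864
sigma_2 = 95 * 0.2864 = 27.2 MPa

27.2 MPa


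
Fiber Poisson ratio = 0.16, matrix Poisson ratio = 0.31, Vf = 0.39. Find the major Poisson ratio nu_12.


nu_12 = nu_f*Vf + nu_m*(1-Vf) = 0.16*0.39 + 0.31*0.61 = 0.2515

0.2515


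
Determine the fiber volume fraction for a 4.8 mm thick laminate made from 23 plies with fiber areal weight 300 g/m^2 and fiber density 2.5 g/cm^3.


Vf = n * FAW / (rho_f * h * 1000) = 23 * 300 / (2.5 * 4.8 * 1000) = 0.575

0.575


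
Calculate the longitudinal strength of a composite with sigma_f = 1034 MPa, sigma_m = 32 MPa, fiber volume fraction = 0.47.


sigma_1 = sigma_f*Vf + sigma_m*(1-Vf) = 1034*0.47 + 32*0.53 = 502.9 MPa

502.9 MPa


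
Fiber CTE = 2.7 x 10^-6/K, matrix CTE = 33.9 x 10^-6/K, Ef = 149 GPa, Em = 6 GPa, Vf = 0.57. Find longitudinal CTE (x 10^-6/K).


E1 = Ef*Vf + Em*(1-Vf) = 87.51
alpha_1 = (alpha_f*Ef*Vf + alpha_m*Em*(1-Vf))/E1 = 3.62 x 10^-6/K

3.62 x 10^-6/K


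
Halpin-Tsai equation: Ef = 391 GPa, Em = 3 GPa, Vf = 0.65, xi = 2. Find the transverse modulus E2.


eta = (Ef/Em - 1)/(Ef/Em + xi) = (130.3333 - 1)/(130.3333 + 2) = 0.9773
E2 = Em*(1+xi*eta*Vf)/(1-eta*Vf) = 18.68 GPa

18.68 GPa


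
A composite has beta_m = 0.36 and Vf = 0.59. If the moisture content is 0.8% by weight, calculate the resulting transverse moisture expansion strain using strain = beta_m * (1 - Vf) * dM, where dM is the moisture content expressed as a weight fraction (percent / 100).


dM = 0.8/100 = 0.008
strain = beta_m * (1-Vf) * dM = 0.36 * 0.41 * 0.008 = 0.0011808

0.0011808


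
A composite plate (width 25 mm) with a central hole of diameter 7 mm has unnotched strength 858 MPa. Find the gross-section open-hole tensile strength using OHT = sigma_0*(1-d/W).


OHT = sigma_0*(1-d/W) = 858*(1-7/25) = 617.8 MPa

617.8 MPa


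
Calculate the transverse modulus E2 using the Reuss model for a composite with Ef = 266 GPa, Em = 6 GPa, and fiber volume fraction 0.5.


1/E2 = Vf/Ef + (1-Vf)/Em = 0.5/266 + 0.5/6
E2 = 11.74 GPa

11.74 GPa


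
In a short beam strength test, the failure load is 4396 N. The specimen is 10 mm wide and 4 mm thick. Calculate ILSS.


ILSS = 3F/(4bh) = 3*4396/(4*10*4) = 82.43 MPa

82.43 MPa


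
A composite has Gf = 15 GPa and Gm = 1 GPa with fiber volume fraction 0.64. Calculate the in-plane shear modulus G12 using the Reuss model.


1/G12 = Vf/Gf + (1-Vf)/Gm = 0.64/15 + 0.36/1
G12 = 2.48 GPa

2.48 GPa


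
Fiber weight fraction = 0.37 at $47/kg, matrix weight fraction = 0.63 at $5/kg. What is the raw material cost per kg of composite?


Cost = cost_f*Wf + cost_m*Wm = 47*0.37 + 5*0.63 = $20.54/kg

$20.54/kg


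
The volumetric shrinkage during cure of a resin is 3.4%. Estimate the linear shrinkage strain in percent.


Linear shrinkage ≈ vol_shrink/3 = 3.4/3 = 1.133%

1.133%


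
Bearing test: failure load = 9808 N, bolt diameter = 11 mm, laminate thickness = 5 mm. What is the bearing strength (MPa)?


sigma_br = F/(d*h) = 9808/(11*5) = 178.3 MPa

178.3 MPa


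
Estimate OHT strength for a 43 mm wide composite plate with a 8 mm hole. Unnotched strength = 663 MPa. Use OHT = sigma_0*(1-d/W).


OHT = sigma_0*(1-d/W) = 663*(1-8/43) = 539.7 MPa

539.7 MPa


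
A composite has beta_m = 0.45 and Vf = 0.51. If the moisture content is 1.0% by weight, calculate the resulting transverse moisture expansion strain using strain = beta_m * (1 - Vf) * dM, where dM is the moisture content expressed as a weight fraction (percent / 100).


dM = 1.0/100 = 0.01
strain = beta_m * (1-Vf) * dM = 0.45 * 0.49 * 0.01 = 0.002205

0.002205


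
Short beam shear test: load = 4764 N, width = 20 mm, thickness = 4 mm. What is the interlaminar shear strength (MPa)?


ILSS = 3F/(4bh) = 3*4764/(4*20*4) = 44.66 MPa

44.66 MPa


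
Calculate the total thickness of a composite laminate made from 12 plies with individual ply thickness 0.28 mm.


h = n * t_ply = 12 * 0.28 = 3.36 mm

3.36 mm


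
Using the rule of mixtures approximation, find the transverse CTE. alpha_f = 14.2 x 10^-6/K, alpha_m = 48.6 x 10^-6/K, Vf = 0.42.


alpha_2 = alpha_f*Vf + alpha_m*(1-Vf) = 14.2*0.42 + 48.6*0.58 = 34.2 x 10^-6/K

34.2 x 10^-6/K


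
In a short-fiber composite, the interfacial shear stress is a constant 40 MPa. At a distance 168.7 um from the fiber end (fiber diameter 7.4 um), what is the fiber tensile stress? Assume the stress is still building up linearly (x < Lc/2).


Force balance: sigma_f * (pi*d^2/4) = tau * (pi*d) * x  ->  sigma_f = 4 * tau * x / d
sigma_f = 4 * 40 * 168.7 / 7.4 = 3647.6 MPa

3647.6 MPa


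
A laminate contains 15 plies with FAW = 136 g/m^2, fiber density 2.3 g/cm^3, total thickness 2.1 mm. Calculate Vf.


Vf = n * FAW / (rho_f * h * 1000) = 15 * 136 / (2.3 * 2.1 * 1000) = 0.4224

0.4224


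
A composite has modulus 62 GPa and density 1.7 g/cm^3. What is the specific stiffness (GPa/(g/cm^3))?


Specific stiffness = E/rho = 62/1.7 = 36.5 GPa/(g/cm^3)

36.5 GPa/(g/cm^3)


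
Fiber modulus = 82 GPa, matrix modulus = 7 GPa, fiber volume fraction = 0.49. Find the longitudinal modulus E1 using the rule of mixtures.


E1 = Ef*Vf + Em*(1-Vf) = 82*0.49 + 7*0.51 = 43.75 GPa

43.75 GPa


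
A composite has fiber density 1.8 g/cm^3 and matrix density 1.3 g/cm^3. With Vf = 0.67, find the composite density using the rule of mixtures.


rho_c = rho_f*Vf + rho_m*(1-Vf) = 1.8*0.67 + 1.3*0.33 = 1.635 g/cm^3

1.635 g/cm^3


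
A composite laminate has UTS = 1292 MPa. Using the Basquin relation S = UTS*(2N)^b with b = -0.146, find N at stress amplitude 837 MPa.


N = 0.5 * (S/UTS)^(1/b) = 0.5 * (837/1292)^(1/-0.146) = 9.7796 cycles

9.7796 cycles


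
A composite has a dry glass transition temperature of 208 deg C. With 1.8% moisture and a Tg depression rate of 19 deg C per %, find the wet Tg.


Tg_wet = Tg_dry - k*moisture = 208 - 19*1.8 = 173.8 deg C

173.8 deg C


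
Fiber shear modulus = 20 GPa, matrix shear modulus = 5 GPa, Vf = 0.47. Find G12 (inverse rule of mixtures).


1/G12 = Vf/Gf + (1-Vf)/Gm = 0.47/20 + 0.53/5
G12 = 7.72 GPa

7.72 GPa


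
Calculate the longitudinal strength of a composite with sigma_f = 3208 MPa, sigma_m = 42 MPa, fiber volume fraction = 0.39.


sigma_1 = sigma_f*Vf + sigma_m*(1-Vf) = 3208*0.39 + 42*0.61 = 1276.7 MPa

1276.7 MPa


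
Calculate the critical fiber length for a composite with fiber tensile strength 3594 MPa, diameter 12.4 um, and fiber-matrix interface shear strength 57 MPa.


Lc = sigma_f * d / (2 * tau_i) = 3594 * 12.4 / (2 * 57) = 390.9 um

390.9 um


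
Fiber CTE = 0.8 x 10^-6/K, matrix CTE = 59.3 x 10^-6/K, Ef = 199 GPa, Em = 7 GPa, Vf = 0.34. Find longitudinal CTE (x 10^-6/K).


E1 = Ef*Vf + Em*(1-Vf) = 72.28
alpha_1 = (alpha_f*Ef*Vf + alpha_m*Em*(1-Vf))/E1 = 4.54 x 10^-6/K

4.54 x 10^-6/K


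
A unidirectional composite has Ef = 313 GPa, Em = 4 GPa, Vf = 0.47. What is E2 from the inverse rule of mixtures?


1/E2 = Vf/Ef + (1-Vf)/Em = 0.47/313 + 0.53/4
E2 = 7.46 GPa

7.46 GPa


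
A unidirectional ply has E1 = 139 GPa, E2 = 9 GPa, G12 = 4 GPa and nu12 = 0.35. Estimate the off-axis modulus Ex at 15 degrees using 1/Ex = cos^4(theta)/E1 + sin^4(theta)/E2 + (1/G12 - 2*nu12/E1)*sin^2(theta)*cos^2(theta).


cos^4(15) = 0.870513, sin^4(15) = 0.004487, sin^2(15)*cos^2(15) = 0.0625
1/G12 - 2*nu12/E1 = 1/4 - 2*0.35/139 = 0.244964 GPa^-1
1/Ex = 0.870513/139 + 0.004487/9 + 0.244964*0.0625 = 0.0220715 GPa^-1
Ex = 45.31 GPa

45.31 GPa


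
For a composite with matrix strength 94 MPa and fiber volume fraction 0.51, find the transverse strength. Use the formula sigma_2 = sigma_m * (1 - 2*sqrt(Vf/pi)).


factor = 1 - 2*sqrt(0.51/pi) = 0.1942
sigma_2 = 94 * 0.1942 = 18.25 MPa

18.25 MPa


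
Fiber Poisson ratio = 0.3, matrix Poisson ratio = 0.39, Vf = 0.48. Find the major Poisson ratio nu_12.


nu_12 = nu_f*Vf + nu_m*(1-Vf) = 0.3*0.48 + 0.39*0.52 = 0.3468

0.3468


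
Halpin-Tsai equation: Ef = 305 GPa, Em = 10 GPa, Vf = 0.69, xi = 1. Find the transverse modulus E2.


eta = (Ef/Em - 1)/(Ef/Em + xi) = (30.5 - 1)/(30.5 + 1) = 0.9365
E2 = Em*(1+xi*eta*Vf)/(1-eta*Vf) = 46.53 GPa

46.53 GPa


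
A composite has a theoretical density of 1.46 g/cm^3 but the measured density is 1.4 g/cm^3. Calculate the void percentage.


Void% = (rho_theo - rho_actual)/rho_theo * 100 = (1.46 - 1.4)/1.46 * 100 = 4.11%

4.11%


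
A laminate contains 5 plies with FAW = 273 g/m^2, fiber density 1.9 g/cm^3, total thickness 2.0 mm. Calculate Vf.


Vf = n * FAW / (rho_f * h * 1000) = 5 * 273 / (1.9 * 2.0 * 1000) = 0.3592

0.3592


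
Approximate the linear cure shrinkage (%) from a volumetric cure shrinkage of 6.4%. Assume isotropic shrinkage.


Linear shrinkage ≈ vol_shrink/3 = 6.4/3 = 2.133%

2.133%


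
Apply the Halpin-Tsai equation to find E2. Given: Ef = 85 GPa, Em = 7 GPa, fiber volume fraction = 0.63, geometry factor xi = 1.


eta = (Ef/Em - 1)/(Ef/Em + xi) = (12.1429 - 1)/(12.1429 + 1) = 0.8478
E2 = Em*(1+xi*eta*Vf)/(1-eta*Vf) = 23.05 GPa

23.05 GPa


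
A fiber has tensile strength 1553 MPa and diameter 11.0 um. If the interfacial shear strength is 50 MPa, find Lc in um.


Lc = sigma_f * d / (2 * tau_i) = 1553 * 11.0 / (2 * 50) = 170.8 um

170.8 um


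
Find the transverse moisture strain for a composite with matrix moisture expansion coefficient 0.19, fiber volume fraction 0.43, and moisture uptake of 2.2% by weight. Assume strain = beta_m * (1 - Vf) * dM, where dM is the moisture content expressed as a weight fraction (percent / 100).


dM = 2.2/100 = 0.022
strain = beta_m * (1-Vf) * dM = 0.19 * 0.57 * 0.022 = 0.0023826

0.0023826


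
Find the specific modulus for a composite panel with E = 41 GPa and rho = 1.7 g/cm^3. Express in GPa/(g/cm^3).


Specific stiffness = E/rho = 41/1.7 = 24.1 GPa/(g/cm^3)

24.1 GPa/(g/cm^3)


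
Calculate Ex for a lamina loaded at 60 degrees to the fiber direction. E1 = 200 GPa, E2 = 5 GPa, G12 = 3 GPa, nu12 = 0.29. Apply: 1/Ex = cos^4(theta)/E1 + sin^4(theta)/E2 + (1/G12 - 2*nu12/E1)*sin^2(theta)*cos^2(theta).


cos^4(60) = 0.0625, sin^4(60) = 0.5625, sin^2(60)*cos^2(60) = 0.1875
1/G12 - 2*nu12/E1 = 1/3 - 2*0.29/200 = 0.330433 GPa^-1
1/Ex = 0.0625/200 + 0.5625/5 + 0.330433*0.1875 = 0.1747688 GPa^-1
Ex = 5.72 GPa

5.72 GPa


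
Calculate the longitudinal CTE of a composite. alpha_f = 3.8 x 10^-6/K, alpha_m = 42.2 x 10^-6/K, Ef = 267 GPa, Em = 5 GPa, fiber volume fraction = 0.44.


E1 = Ef*Vf + Em*(1-Vf) = 120.28
alpha_1 = (alpha_f*Ef*Vf + alpha_m*Em*(1-Vf))/E1 = 4.69 x 10^-6/K

4.69 x 10^-6/K


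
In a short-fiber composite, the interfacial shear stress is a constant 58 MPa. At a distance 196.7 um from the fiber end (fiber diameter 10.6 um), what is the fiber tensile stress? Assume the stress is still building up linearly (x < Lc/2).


Force balance: sigma_f * (pi*d^2/4) = tau * (pi*d) * x  ->  sigma_f = 4 * tau * x / d
sigma_f = 4 * 58 * 196.7 / 10.6 = 4305.1 MPa

4305.1 MPa


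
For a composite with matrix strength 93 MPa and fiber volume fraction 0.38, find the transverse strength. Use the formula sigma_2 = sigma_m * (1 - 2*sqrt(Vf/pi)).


factor = 1 - 2*sqrt(0.38/pi) = 0.3044
sigma_2 = 93 * 0.3044 = 28.31 MPa

28.31 MPa


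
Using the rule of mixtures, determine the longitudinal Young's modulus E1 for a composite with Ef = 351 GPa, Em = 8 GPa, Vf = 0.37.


E1 = Ef*Vf + Em*(1-Vf) = 351*0.37 + 8*0.63 = 134.91 GPa

134.91 GPa


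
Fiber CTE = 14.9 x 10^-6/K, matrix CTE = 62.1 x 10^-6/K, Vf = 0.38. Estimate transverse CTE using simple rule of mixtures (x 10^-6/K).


alpha_2 = alpha_f*Vf + alpha_m*(1-Vf) = 14.9*0.38 + 62.1*0.62 = 44.2 x 10^-6/K

44.2 x 10^-6/K


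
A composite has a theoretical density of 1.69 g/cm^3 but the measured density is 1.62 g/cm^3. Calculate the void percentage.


Void% = (rho_theo - rho_actual)/rho_theo * 100 = (1.69 - 1.62)/1.69 * 100 = 4.14%

4.14%


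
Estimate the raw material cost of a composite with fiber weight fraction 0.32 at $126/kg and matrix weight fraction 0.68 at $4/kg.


Cost = cost_f*Wf + cost_m*Wm = 126*0.32 + 4*0.68 = $43.04/kg

$43.04/kg


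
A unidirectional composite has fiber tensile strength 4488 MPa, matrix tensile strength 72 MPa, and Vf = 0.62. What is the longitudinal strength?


sigma_1 = sigma_f*Vf + sigma_m*(1-Vf) = 4488*0.62 + 72*0.38 = 2809.9 MPa

2809.9 MPa


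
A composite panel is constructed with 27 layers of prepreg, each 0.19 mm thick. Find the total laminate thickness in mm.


h = n * t_ply = 27 * 0.19 = 5.13 mm

5.13 mm


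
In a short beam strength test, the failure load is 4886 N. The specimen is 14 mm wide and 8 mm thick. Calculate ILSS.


ILSS = 3F/(4bh) = 3*4886/(4*14*8) = 32.72 MPa

32.72 MPa


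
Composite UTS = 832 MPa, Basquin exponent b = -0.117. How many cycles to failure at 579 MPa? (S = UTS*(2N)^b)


N = 0.5 * (S/UTS)^(1/b) = 0.5 * (579/832)^(1/-0.117) = 11.0829 cycles

11.0829 cycles


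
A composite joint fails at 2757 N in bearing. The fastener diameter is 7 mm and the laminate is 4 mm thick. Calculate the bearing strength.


sigma_br = F/(d*h) = 2757/(7*4) = 98.5 MPa

98.5 MPa


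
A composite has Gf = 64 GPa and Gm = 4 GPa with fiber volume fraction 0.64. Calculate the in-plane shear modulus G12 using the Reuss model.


1/G12 = Vf/Gf + (1-Vf)/Gm = 0.64/64 + 0.36/4
G12 = 10.0 GPa

10.0 GPa


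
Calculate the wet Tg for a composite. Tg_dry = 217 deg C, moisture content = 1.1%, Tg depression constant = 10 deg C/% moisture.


Tg_wet = Tg_dry - k*moisture = 217 - 10*1.1 = 206.0 deg C

206.0 deg C


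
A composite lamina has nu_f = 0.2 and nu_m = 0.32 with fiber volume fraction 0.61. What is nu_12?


nu_12 = nu_f*Vf + nu_m*(1-Vf) = 0.2*0.61 + 0.32*0.39 = 0.2468

0.2468


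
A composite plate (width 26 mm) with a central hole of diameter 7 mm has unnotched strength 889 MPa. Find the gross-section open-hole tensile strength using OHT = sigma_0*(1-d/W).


OHT = sigma_0*(1-d/W) = 889*(1-7/26) = 649.7 MPa

649.7 MPa


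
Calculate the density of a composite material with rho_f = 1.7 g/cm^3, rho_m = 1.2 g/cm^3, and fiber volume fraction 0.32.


rho_c = rho_f*Vf + rho_m*(1-Vf) = 1.7*0.32 + 1.2*0.68 = 1.36 g/cm^3

1.36 g/cm^3


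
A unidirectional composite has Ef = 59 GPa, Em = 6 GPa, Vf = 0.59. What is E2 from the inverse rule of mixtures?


1/E2 = Vf/Ef + (1-Vf)/Em = 0.59/59 + 0.41/6
E2 = 12.77 GPa

12.77 GPa


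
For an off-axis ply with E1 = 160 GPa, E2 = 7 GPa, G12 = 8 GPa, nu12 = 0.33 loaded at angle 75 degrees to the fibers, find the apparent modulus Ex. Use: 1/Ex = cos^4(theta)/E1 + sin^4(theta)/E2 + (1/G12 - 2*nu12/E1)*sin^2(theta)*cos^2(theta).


cos^4(75) = 0.004487, sin^4(75) = 0.870513, sin^2(75)*cos^2(75) = 0.0625
1/G12 - 2*nu12/E1 = 1/8 - 2*0.33/160 = 0.120875 GPa^-1
1/Ex = 0.004487/160 + 0.870513/7 + 0.120875*0.0625 = 0.1319417 GPa^-1
Ex = 7.58 GPa

7.58 GPa


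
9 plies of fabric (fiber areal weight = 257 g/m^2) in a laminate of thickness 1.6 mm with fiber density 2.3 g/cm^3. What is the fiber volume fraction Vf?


Vf = n * FAW / (rho_f * h * 1000) = 9 * 257 / (2.3 * 1.6 * 1000) = 0.6285

0.6285


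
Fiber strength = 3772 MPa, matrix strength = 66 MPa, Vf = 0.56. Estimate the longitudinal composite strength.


sigma_1 = sigma_f*Vf + sigma_m*(1-Vf) = 3772*0.56 + 66*0.44 = 2141.4 MPa

2141.4 MPa


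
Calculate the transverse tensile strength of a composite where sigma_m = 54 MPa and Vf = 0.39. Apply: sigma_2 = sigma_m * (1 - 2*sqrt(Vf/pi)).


factor = 1 - 2*sqrt(0.39/pi) = 0.2953
sigma_2 = 54 * 0.2953 = 15.95 MPa

15.95 MPa


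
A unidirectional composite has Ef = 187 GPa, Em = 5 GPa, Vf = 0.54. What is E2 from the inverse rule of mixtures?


1/E2 = Vf/Ef + (1-Vf)/Em = 0.54/187 + 0.46/5
E2 = 10.54 GPa

10.54 GPa


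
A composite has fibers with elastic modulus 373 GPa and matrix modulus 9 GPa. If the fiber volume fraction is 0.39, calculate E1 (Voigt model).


E1 = Ef*Vf + Em*(1-Vf) = 373*0.39 + 9*0.61 = 150.96 GPa

150.96 GPa


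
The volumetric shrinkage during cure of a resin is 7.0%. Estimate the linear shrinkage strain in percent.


Linear shrinkage ≈ vol_shrink/3 = 7.0/3 = 2.333%

2.333%


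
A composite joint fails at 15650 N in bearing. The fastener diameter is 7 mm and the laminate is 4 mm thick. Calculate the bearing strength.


sigma_br = F/(d*h) = 15650/(7*4) = 558.9 MPa

558.9 MPa


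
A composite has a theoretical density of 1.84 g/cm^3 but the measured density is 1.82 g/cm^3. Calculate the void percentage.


Void% = (rho_theo - rho_actual)/rho_theo * 100 = (1.84 - 1.82)/1.84 * 100 = 1.09%

1.09%


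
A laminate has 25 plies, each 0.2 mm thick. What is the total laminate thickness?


h = n * t_ply = 25 * 0.2 = 5.0 mm

5.0 mm


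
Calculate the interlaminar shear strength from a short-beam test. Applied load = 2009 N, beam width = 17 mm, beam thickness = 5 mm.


ILSS = 3F/(4bh) = 3*2009/(4*17*5) = 17.73 MPa

17.73 MPa


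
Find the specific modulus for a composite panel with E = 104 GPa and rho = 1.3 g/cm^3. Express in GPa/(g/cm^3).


Specific stiffness = E/rho = 104/1.3 = 80.0 GPa/(g/cm^3)

80.0 GPa/(g/cm^3)


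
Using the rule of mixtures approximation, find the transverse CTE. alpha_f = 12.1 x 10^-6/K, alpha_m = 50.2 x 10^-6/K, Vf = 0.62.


alpha_2 = alpha_f*Vf + alpha_m*(1-Vf) = 12.1*0.62 + 50.2*0.38 = 26.6 x 10^-6/K

26.6 x 10^-6/K


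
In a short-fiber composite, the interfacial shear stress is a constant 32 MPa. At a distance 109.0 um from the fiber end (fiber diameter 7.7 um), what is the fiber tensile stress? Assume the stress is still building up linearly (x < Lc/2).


Force balance: sigma_f * (pi*d^2/4) = tau * (pi*d) * x  ->  sigma_f = 4 * tau * x / d
sigma_f = 4 * 32 * 109.0 / 7.7 = 1811.9 MPa

1811.9 MPa


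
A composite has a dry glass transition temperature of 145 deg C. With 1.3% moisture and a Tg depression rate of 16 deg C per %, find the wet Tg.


Tg_wet = Tg_dry - k*moisture = 145 - 16*1.3 = 124.2 deg C

124.2 deg C


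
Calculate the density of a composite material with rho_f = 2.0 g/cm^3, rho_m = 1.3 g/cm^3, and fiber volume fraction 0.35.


rho_c = rho_f*Vf + rho_m*(1-Vf) = 2.0*0.35 + 1.3*0.65 = 1.545 g/cm^3

1.545 g/cm^3


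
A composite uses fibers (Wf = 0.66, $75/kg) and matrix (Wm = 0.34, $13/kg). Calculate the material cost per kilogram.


Cost = cost_f*Wf + cost_m*Wm = 75*0.66 + 13*0.34 = $53.92/kg

$53.92/kg


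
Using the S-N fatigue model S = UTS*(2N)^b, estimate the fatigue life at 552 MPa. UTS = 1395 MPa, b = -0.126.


N = 0.5 * (S/UTS)^(1/b) = 0.5 * (552/1395)^(1/-0.126) = 784.3085 cycles

784.3085 cycles


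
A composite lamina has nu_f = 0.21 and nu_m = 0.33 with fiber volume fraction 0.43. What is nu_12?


nu_12 = nu_f*Vf + nu_m*(1-Vf) = 0.21*0.43 + 0.33*0.57 = 0.2784

0.2784


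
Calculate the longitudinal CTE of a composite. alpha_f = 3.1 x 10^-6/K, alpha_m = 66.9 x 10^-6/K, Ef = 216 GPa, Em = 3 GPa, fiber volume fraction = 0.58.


E1 = Ef*Vf + Em*(1-Vf) = 126.54
alpha_1 = (alpha_f*Ef*Vf + alpha_m*Em*(1-Vf))/E1 = 3.74 x 10^-6/K

3.74 x 10^-6/K


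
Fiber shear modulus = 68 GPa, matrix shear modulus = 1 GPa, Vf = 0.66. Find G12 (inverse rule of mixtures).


1/G12 = Vf/Gf + (1-Vf)/Gm = 0.66/68 + 0.34/1
G12 = 2.86 GPa

2.86 GPa


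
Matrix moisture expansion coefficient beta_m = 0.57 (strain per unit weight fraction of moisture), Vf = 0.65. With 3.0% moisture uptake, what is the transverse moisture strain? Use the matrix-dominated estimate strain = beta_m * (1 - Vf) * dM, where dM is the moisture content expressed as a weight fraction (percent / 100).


dM = 3.0/100 = 0.03
strain = beta_m * (1-Vf) * dM = 0.57 * 0.35 * 0.03 = 0.005985

0.005985


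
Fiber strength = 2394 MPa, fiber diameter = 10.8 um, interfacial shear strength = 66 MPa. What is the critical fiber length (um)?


Lc = sigma_f * d / (2 * tau_i) = 2394 * 10.8 / (2 * 66) = 195.9 um

195.9 um


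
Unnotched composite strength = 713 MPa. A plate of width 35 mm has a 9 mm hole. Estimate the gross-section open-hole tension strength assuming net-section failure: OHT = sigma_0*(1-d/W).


OHT = sigma_0*(1-d/W) = 713*(1-9/35) = 529.7 MPa

529.7 MPa


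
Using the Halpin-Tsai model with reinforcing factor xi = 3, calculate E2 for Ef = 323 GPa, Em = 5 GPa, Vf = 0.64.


eta = (Ef/Em - 1)/(Ef/Em + xi) = (64.6 - 1)/(64.6 + 3) = 0.9408
E2 = Em*(1+xi*eta*Vf)/(1-eta*Vf) = 35.27 GPa

35.27 GPa


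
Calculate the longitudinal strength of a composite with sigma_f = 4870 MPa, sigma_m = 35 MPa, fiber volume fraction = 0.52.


sigma_1 = sigma_f*Vf + sigma_m*(1-Vf) = 4870*0.52 + 35*0.48 = 2549.2 MPa

2549.2 MPa


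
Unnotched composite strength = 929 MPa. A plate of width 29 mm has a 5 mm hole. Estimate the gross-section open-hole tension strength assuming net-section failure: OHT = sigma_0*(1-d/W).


OHT = sigma_0*(1-d/W) = 929*(1-5/29) = 768.8 MPa

768.8 MPa


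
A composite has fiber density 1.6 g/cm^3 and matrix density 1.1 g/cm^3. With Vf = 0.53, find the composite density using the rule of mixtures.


rho_c = rho_f*Vf + rho_m*(1-Vf) = 1.6*0.53 + 1.1*0.47 = 1.365 g/cm^3

1.365 g/cm^3


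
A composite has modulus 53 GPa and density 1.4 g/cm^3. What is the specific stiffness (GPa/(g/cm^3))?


Specific stiffness = E/rho = 53/1.4 = 37.9 GPa/(g/cm^3)

37.9 GPa/(g/cm^3)


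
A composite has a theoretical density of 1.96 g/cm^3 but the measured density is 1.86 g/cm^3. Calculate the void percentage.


Void% = (rho_theo - rho_actual)/rho_theo * 100 = (1.96 - 1.86)/1.96 * 100 = 5.1%

5.1%


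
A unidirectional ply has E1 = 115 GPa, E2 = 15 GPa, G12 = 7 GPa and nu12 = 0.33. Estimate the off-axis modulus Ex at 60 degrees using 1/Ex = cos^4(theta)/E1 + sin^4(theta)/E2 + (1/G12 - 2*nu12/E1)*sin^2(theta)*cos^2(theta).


cos^4(60) = 0.0625, sin^4(60) = 0.5625, sin^2(60)*cos^2(60) = 0.1875
1/G12 - 2*nu12/E1 = 1/7 - 2*0.33/115 = 0.137118 GPa^-1
1/Ex = 0.0625/115 + 0.5625/15 + 0.137118*0.1875 = 0.0637531 GPa^-1
Ex = 15.69 GPa

15.69 GPa


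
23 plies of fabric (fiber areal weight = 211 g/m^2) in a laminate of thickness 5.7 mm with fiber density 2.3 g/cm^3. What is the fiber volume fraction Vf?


Vf = n * FAW / (rho_f * h * 1000) = 23 * 211 / (2.3 * 5.7 * 1000) = 0.3702

0.3702
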